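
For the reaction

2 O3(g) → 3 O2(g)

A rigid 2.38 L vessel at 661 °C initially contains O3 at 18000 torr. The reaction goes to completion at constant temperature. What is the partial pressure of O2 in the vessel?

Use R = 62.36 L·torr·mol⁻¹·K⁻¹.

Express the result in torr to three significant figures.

27000 torr

n(O3)₀ = PV/RT = (18000 × 2.38) / (62.36 × 934.15) = 0.7354 mol
n(O2) = (3/2) × 0.7354 = 1.103 mol
P(O2) = nRT/V = 1.103 × 62.36 × 934.15 / 2.38 = 27000 torr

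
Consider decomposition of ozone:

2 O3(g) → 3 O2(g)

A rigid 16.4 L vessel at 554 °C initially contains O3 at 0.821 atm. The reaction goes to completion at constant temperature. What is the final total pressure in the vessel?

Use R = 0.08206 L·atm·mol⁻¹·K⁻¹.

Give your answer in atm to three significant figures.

1.23 atm

Rigid vessel, constant T ⇒ P scales with total gas moles (2 → 3).
P_final = (3/2) × 0.821 = 1.232 atm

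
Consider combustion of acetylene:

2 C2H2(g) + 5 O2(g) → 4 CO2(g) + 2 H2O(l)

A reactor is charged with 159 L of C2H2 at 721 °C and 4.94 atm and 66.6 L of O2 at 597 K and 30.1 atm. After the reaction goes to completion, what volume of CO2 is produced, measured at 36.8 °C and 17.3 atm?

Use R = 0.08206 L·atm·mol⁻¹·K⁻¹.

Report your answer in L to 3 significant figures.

n(C2H2) = PV/RT = (4.94 × 159) / (0.08206 × 994.15) = 9.628 mol
n(O2) = PV/RT = (30.1 × 66.6) / (0.08206 × 597) = 40.92 mol
For 9.628 mol C2H2, stoichiometry requires (5/2) × 9.628 = 24.07 mol O2; 40.92 mol is available, so C2H2 is limiting.
n(CO2) = (4/2) × 9.628 = 19.26 mol
V(CO2) = nRT/P = 19.26 × 0.08206 × 309.95 / 17.3 = 28.32 L

28.3 L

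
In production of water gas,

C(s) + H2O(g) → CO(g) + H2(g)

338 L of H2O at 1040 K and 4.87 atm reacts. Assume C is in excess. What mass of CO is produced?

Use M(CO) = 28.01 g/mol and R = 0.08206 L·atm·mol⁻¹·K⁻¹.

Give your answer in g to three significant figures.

n(H2O) = PV/RT = (4.87 × 338) / (0.08206 × 1040) = 19.29 mol
n(CO) = (1/1) × 19.29 = 19.29 mol
m(CO) = 19.29 × 28.01 = 540.3 g

540 g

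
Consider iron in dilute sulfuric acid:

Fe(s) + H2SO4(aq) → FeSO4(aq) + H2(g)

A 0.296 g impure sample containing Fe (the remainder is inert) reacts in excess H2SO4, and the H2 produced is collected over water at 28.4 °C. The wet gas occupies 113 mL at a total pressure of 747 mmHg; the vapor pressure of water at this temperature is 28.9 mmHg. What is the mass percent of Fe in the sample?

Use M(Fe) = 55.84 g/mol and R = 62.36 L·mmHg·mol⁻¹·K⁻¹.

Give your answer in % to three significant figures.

P(H2) = 747 − 28.9 = 718.1 mmHg
n(H2) = PV/RT = (718.1 × 0.1130) / (62.36 × 301.55) = 0.004315 mol
n(Fe) = (1/1) × 0.004315 = 0.004315 mol
m(Fe) = 0.004315 × 55.84 = 0.2409 g
%Fe = 0.2409 / 0.296 × 100 = 81.39%

81.4 %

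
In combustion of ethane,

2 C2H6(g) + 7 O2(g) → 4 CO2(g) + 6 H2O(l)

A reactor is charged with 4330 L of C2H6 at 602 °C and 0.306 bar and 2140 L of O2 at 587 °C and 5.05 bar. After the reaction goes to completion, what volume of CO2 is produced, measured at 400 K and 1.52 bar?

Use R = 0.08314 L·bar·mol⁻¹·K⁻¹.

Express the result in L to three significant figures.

n(C2H6) = PV/RT = (0.306 × 4330) / (0.08314 × 875.15) = 18.21 mol
n(O2) = PV/RT = (5.05 × 2140) / (0.08314 × 860.15) = 151.1 mol
For 18.21 mol C2H6, stoichiometry requires (7/2) × 18.21 = 63.73 mol O2; 151.1 mol is available, so C2H6 is limiting.
n(CO2) = (4/2) × 18.21 = 36.42 mol
V(CO2) = nRT/P = 36.42 × 0.08314 × 400 / 1.52 = 796.8 L

797 L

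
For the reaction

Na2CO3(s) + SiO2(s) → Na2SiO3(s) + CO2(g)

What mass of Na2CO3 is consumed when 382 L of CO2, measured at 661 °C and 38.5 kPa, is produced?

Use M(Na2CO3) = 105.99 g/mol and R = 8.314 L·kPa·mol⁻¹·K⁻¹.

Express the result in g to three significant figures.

201 g

n(CO2) = PV/RT = (38.5 × 382) / (8.314 × 934.15) = 1.894 mol
n(Na2CO3) = (1/1) × 1.894 = 1.894 mol
m(Na2CO3) = 1.894 × 105.99 = 200.7 g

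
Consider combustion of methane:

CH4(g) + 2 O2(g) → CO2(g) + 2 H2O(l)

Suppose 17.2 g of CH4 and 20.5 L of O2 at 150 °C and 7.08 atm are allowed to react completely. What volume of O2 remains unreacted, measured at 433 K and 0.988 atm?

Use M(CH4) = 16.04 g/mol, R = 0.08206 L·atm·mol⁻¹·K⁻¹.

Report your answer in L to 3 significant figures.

n(CH4) = 17.2 / 16.04 = 1.072 mol
n(O2) = PV/RT = (7.08 × 20.5) / (0.08206 × 423.15) = 4.180 mol
For 1.072 mol CH4, stoichiometry requires (2/1) × 1.072 = 2.144 mol O2; 4.180 mol is available, so CH4 is limiting.
n(O2) consumed = (2/1) × 1.072 = 2.144 mol; remaining = 4.180 − 2.144 = 2.036 mol
V(O2) = nRT/P = 2.036 × 0.08206 × 433 / 0.988 = 73.22 L

73.2 L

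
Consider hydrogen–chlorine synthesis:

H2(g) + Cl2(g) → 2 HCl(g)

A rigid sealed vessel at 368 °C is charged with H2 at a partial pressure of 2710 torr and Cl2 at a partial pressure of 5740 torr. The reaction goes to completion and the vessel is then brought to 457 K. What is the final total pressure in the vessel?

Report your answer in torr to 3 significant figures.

6020 torr

At constant V, partial pressures at 368 °C are proportional to moles, so apply stoichiometry directly to pressures.
P(Cl2) required for 2710 torr of H2 = (1/1) × 2710 = 2710 torr; available 5740 torr, so H2 is limiting.
P(Cl2) remaining = 5740 − (1/1) × 2710 = 3030 torr
P(gaseous products) = (2)/1 × 2710 = 5420 torr
P_total at 368 °C = 3030 + 5420 = 8450 torr
Scaling to 457 K: P = 8450 × 457/641.15 = 6023 torr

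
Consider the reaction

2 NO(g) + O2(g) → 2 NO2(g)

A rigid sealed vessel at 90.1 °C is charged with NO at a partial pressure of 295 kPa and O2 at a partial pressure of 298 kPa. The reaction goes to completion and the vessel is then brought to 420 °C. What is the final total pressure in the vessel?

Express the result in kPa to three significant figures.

Because the vessel is rigid and T is held at 90.1 °C, work the stoichiometry in partial pressures (P_i = n_iRT/V).
P(O2) required for 295 kPa of NO = (1/2) × 295 = 147.5 kPa; available 298 kPa, so NO is limiting.
P(O2) remaining = 298 − (1/2) × 295 = 150.5 kPa
P(gaseous products) = (2)/2 × 295 = 295.0 kPa
P_total at 90.1 °C = 150.5 + 295.0 = 445.5 kPa
Scaling to 420 °C: P = 445.5 × 693.15/363.25 = 850.1 kPa

850 kPa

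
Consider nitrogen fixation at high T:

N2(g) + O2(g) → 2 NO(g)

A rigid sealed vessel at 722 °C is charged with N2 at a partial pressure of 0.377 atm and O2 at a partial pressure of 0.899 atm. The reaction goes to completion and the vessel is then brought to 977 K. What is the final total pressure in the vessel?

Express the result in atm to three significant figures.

1.25 atm

Because the vessel is rigid and T is held at 722 °C, work the stoichiometry in partial pressures (P_i = n_iRT/V).
P(O2) required for 0.377 atm of N2 = (1/1) × 0.377 = 0.3770 atm; available 0.899 atm, so N2 is limiting.
P(O2) remaining = 0.899 − (1/1) × 0.377 = 0.5220 atm
P(gaseous products) = (2)/1 × 0.377 = 0.7540 atm
P_total at 722 °C = 0.5220 + 0.7540 = 1.276 atm
Scaling to 977 K: P = 1.276 × 977/995.15 = 1.253 atm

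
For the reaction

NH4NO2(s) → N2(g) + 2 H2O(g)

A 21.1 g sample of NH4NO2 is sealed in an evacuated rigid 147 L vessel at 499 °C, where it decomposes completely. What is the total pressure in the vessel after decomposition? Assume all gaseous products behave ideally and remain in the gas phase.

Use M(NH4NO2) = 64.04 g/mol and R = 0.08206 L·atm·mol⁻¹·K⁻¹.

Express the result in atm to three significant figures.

n(NH4NO2) = 21.1 / 64.04 = 0.3295 mol
n(gas produced) = (3/1) × 0.3295 = 0.9885 mol
P = nRT/V = 0.9885 × 0.08206 × 772.15 / 147 = 0.4261 atm

0.426 atm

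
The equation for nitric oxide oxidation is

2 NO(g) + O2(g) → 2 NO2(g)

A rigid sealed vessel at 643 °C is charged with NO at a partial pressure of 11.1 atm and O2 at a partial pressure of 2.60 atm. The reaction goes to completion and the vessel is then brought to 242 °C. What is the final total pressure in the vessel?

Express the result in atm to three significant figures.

6.24 atm

At constant V, partial pressures at 643 °C are proportional to moles, so apply stoichiometry directly to pressures.
P(O2) required for 11.1 atm of NO = (1/2) × 11.1 = 5.550 atm; available 2.60 atm, so O2 is limiting.
P(NO) remaining = 11.1 − (2/1) × 2.60 = 5.900 atm
P(gaseous products) = (2)/1 × 2.60 = 5.200 atm
P_total at 643 °C = 5.900 + 5.200 = 11.10 atm
Scaling to 242 °C: P = 11.10 × 515.15/916.15 = 6.242 atm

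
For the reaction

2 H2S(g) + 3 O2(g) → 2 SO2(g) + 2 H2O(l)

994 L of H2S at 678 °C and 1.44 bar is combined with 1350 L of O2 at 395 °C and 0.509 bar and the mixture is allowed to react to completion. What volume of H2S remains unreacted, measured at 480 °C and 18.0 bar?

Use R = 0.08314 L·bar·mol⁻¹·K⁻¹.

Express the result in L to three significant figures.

34.3 L

n(H2S) = PV/RT = (1.44 × 994) / (0.08314 × 951.15) = 18.10 mol
n(O2) = PV/RT = (0.509 × 1350) / (0.08314 × 668.15) = 12.37 mol
For 18.10 mol H2S, stoichiometry requires (3/2) × 18.10 = 27.15 mol O2; 12.37 mol is available, so O2 is limiting.
n(H2S) consumed = (2/3) × 12.37 = 8.247 mol; remaining = 18.10 − 8.247 = 9.853 mol
V(H2S) = nRT/P = 9.853 × 0.08314 × 753.15 / 18.0 = 34.28 L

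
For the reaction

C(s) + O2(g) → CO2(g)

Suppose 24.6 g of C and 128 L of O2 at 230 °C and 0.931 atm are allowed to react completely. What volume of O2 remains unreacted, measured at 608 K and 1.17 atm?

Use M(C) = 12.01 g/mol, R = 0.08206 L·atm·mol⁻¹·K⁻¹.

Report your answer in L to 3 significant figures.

35.7 L

n(C) = 24.6 / 12.01 = 2.048 mol
n(O2) = PV/RT = (0.931 × 128) / (0.08206 × 503.15) = 2.886 mol
For 2.048 mol C, stoichiometry requires (1/1) × 2.048 = 2.048 mol O2; 2.886 mol is available, so C is limiting.
n(O2) consumed = (1/1) × 2.048 = 2.048 mol; remaining = 2.886 − 2.048 = 0.8380 mol
V(O2) = nRT/P = 0.8380 × 0.08206 × 608 / 1.17 = 35.73 L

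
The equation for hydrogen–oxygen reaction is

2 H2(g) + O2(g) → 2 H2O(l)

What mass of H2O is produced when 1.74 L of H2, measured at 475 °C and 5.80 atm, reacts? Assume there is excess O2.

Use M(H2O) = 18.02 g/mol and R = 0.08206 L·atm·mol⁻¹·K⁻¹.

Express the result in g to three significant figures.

n(H2) = PV/RT = (5.80 × 1.74) / (0.08206 × 748.15) = 0.1644 mol
n(H2O) = (2/2) × 0.1644 = 0.1644 mol
m(H2O) = 0.1644 × 18.02 = 2.962 g

2.96 g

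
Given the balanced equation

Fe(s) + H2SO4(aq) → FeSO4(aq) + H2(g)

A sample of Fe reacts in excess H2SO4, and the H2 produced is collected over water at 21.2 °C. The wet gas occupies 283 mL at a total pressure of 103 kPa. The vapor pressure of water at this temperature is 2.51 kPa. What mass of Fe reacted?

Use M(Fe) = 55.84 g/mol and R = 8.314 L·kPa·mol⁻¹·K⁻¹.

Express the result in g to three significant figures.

P(H2) = 103 − 2.51 = 100.5 kPa
n(H2) = PV/RT = (100.5 × 0.2830) / (8.314 × 294.35) = 0.01162 mol
n(Fe) = (1/1) × 0.01162 = 0.01162 mol
m(Fe) = 0.01162 × 55.84 = 0.6489 g

0.649 g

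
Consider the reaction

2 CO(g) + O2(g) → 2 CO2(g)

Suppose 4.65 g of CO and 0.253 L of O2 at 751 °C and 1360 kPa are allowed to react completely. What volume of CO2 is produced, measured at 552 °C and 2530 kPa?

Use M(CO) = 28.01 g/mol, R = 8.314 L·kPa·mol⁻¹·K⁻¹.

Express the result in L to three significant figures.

n(CO) = 4.65 / 28.01 = 0.1660 mol
n(O2) = PV/RT = (1360 × 0.253) / (8.314 × 1024.15) = 0.04041 mol
For 0.1660 mol CO, stoichiometry requires (1/2) × 0.1660 = 0.08300 mol O2; 0.04041 mol is available, so O2 is limiting.
n(CO2) = (2/1) × 0.04041 = 0.08082 mol
V(CO2) = nRT/P = 0.08082 × 8.314 × 825.15 / 2530 = 0.2191 L

0.219 L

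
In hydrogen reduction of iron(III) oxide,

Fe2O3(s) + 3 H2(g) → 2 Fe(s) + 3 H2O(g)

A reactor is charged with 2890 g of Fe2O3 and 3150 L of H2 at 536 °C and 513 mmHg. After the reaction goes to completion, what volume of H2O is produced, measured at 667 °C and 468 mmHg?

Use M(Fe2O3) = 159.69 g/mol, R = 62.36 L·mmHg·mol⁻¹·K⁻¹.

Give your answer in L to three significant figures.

n(Fe2O3) = 2890 / 159.69 = 18.10 mol
n(H2) = PV/RT = (513 × 3150) / (62.36 × 809.15) = 32.03 mol
For 18.10 mol Fe2O3, stoichiometry requires (3/1) × 18.10 = 54.30 mol H2; 32.03 mol is available, so H2 is limiting.
n(H2O) = (3/3) × 32.03 = 32.03 mol
V(H2O) = nRT/P = 32.03 × 62.36 × 940.15 / 468 = 4012 L

4010 L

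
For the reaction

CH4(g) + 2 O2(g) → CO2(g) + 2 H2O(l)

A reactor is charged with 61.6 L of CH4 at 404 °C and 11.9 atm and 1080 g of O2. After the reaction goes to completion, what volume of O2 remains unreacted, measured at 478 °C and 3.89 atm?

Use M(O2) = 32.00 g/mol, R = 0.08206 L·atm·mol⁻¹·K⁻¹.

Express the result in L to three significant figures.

117 L

n(CH4) = PV/RT = (11.9 × 61.6) / (0.08206 × 677.15) = 13.19 mol
n(O2) = 1080 / 32.00 = 33.75 mol
For 13.19 mol CH4, stoichiometry requires (2/1) × 13.19 = 26.38 mol O2; 33.75 mol is available, so CH4 is limiting.
n(O2) consumed = (2/1) × 13.19 = 26.38 mol; remaining = 33.75 − 26.38 = 7.370 mol
V(O2) = nRT/P = 7.370 × 0.08206 × 751.15 / 3.89 = 116.8 L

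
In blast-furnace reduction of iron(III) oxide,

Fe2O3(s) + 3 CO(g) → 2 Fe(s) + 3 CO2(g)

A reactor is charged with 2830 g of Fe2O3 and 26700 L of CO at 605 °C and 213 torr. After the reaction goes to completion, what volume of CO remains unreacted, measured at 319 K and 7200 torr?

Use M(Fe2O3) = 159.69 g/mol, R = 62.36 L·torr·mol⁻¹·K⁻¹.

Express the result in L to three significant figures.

140 L

n(Fe2O3) = 2830 / 159.69 = 17.72 mol
n(CO) = PV/RT = (213 × 26700) / (62.36 × 878.15) = 103.9 mol
For 17.72 mol Fe2O3, stoichiometry requires (3/1) × 17.72 = 53.16 mol CO; 103.9 mol is available, so Fe2O3 is limiting.
n(CO) consumed = (3/1) × 17.72 = 53.16 mol; remaining = 103.9 − 53.16 = 50.74 mol
V(CO) = nRT/P = 50.74 × 62.36 × 319 / 7200 = 140.2 L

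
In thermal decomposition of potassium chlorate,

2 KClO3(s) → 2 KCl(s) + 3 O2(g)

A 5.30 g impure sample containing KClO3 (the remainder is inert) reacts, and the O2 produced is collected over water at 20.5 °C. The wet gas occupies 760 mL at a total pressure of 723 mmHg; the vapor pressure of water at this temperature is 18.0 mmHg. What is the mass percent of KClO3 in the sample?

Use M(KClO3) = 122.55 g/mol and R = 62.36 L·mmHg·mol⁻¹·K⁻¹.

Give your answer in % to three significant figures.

P(O2) = 723 − 18.0 = 705.0 mmHg
n(O2) = PV/RT = (705.0 × 0.7600) / (62.36 × 293.65) = 0.02926 mol
n(KClO3) = (2/3) × 0.02926 = 0.01951 mol
m(KClO3) = 0.01951 × 122.55 = 2.391 g
%KClO3 = 2.391 / 5.30 × 100 = 45.11%

45.1 %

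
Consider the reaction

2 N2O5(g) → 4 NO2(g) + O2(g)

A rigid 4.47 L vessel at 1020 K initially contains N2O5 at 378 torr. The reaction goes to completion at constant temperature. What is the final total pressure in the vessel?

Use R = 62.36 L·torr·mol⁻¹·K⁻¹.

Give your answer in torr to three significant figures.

945 torr

Rigid vessel, constant T ⇒ P scales with total gas moles (2 → 5).
P_final = (5/2) × 378 = 945.0 torr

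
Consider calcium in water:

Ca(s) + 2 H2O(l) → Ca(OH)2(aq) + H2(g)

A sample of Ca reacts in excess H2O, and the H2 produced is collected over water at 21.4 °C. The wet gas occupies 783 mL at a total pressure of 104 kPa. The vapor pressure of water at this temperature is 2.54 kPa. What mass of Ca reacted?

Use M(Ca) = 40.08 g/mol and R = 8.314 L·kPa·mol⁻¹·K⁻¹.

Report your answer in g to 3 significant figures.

P(H2) = 104 − 2.54 = 101.5 kPa
n(H2) = PV/RT = (101.5 × 0.7830) / (8.314 × 294.55) = 0.03245 mol
n(Ca) = (1/1) × 0.03245 = 0.03245 mol
m(Ca) = 0.03245 × 40.08 = 1.301 g

1.30 g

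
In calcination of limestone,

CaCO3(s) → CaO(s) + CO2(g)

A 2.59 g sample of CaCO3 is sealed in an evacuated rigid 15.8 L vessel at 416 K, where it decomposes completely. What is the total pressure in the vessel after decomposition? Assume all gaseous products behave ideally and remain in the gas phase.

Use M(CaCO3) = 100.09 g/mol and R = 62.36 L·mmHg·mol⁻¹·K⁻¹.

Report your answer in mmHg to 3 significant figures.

42.5 mmHg

n(CaCO3) = 2.59 / 100.09 = 0.02588 mol
n(gas produced) = (1/1) × 0.02588 = 0.02588 mol
P = nRT/V = 0.02588 × 62.36 × 416 / 15.8 = 42.49 mmHg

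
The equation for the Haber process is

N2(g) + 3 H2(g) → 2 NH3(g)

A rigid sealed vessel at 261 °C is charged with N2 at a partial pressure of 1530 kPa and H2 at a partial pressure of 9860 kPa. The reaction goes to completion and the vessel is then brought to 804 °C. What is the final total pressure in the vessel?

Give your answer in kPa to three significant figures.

16800 kPa

With V and T fixed, P_i ∝ n_i, so the mole ratios apply directly to partial pressures at 261 °C.
P(H2) required for 1530 kPa of N2 = (3/1) × 1530 = 4590 kPa; available 9860 kPa, so N2 is limiting.
P(H2) remaining = 9860 − (3/1) × 1530 = 5270 kPa
P(gaseous products) = (2)/1 × 1530 = 3060 kPa
P_total at 261 °C = 5270 + 3060 = 8330 kPa
Scaling to 804 °C: P = 8330 × 1077.15/534.15 = 16800 kPa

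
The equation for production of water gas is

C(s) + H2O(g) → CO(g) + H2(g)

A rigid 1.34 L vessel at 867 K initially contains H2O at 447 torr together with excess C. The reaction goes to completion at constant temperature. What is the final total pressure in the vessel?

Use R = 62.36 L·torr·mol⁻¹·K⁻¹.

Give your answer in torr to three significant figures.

894 torr

At constant T and V, P ∝ n(gas): 1 mol gas → 2 mol gas.
P_final = (2/1) × 447 = 894.0 torr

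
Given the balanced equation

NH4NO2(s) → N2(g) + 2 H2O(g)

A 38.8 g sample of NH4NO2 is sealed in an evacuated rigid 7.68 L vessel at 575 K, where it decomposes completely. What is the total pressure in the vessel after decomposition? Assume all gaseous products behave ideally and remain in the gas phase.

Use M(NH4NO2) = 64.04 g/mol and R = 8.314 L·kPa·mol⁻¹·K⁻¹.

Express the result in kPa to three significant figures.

n(NH4NO2) = 38.8 / 64.04 = 0.6059 mol
n(gas produced) = (3/1) × 0.6059 = 1.818 mol
P = nRT/V = 1.818 × 8.314 × 575 / 7.68 = 1132 kPa

1130 kPa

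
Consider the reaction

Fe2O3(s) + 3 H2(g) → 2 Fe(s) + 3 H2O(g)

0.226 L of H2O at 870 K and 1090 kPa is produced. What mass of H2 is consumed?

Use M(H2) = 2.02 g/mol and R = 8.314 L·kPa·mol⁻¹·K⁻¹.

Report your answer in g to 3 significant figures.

0.0688 g

n(H2O) = PV/RT = (1090 × 0.226) / (8.314 × 870) = 0.03406 mol
n(H2) = (3/3) × 0.03406 = 0.03406 mol
m(H2) = 0.03406 × 2.02 = 0.06880 g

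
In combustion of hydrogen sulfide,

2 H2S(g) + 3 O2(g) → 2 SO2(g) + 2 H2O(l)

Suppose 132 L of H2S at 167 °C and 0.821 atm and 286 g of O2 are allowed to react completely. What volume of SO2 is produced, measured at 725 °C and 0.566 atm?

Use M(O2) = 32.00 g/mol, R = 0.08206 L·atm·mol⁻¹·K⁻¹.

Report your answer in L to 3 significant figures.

n(H2S) = PV/RT = (0.821 × 132) / (0.08206 × 440.15) = 3.000 mol
n(O2) = 286 / 32.00 = 8.938 mol
For 3.000 mol H2S, stoichiometry requires (3/2) × 3.000 = 4.500 mol O2; 8.938 mol is available, so H2S is limiting.
n(SO2) = (2/2) × 3.000 = 3.000 mol
V(SO2) = nRT/P = 3.000 × 0.08206 × 998.15 / 0.566 = 434.1 L

434 L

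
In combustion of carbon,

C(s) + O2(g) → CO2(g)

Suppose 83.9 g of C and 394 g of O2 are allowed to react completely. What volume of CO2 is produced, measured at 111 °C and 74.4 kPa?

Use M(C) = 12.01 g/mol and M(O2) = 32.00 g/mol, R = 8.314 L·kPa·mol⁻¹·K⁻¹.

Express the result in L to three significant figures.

300 L

n(C) = 83.9 / 12.01 = 6.986 mol
n(O2) = 394 / 32.00 = 12.31 mol
For 6.986 mol C, stoichiometry requires (1/1) × 6.986 = 6.986 mol O2; 12.31 mol is available, so C is limiting.
n(CO2) = (1/1) × 6.986 = 6.986 mol
V(CO2) = nRT/P = 6.986 × 8.314 × 384.15 / 74.4 = 299.9 L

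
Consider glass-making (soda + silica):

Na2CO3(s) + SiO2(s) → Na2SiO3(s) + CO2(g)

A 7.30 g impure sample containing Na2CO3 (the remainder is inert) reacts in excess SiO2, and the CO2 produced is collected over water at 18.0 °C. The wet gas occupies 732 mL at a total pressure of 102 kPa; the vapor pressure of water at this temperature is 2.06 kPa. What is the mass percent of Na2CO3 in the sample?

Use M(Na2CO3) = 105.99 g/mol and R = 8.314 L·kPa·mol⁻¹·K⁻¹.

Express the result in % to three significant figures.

43.9 %

P(CO2) = 102 − 2.06 = 99.94 kPa
n(CO2) = PV/RT = (99.94 × 0.7320) / (8.314 × 291.15) = 0.03022 mol
n(Na2CO3) = (1/1) × 0.03022 = 0.03022 mol
m(Na2CO3) = 0.03022 × 105.99 = 3.203 g
%Na2CO3 = 3.203 / 7.30 × 100 = 43.88%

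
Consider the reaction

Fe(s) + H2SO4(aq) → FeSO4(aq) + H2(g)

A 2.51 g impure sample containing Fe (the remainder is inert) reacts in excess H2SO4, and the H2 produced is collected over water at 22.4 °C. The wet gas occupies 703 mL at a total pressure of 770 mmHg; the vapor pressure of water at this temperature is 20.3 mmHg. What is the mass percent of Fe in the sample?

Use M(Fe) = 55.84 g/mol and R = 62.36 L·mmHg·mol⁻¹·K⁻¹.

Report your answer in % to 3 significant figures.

63.6 %

P(H2) = 770 − 20.3 = 749.7 mmHg
n(H2) = PV/RT = (749.7 × 0.7030) / (62.36 × 295.55) = 0.02860 mol
n(Fe) = (1/1) × 0.02860 = 0.02860 mol
m(Fe) = 0.02860 × 55.84 = 1.597 g
%Fe = 1.597 / 2.51 × 100 = 63.63%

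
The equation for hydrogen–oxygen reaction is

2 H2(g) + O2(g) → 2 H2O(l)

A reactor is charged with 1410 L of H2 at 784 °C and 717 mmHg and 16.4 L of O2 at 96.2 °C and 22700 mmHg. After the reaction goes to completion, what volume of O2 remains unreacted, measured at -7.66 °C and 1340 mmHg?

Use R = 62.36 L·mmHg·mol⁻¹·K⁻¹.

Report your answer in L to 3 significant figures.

105 L

n(H2) = PV/RT = (717 × 1410) / (62.36 × 1057.15) = 15.34 mol
n(O2) = PV/RT = (22700 × 16.4) / (62.36 × 369.35) = 16.16 mol
For 15.34 mol H2, stoichiometry requires (1/2) × 15.34 = 7.670 mol O2; 16.16 mol is available, so H2 is limiting.
n(O2) consumed = (1/2) × 15.34 = 7.670 mol; remaining = 16.16 − 7.670 = 8.490 mol
V(O2) = nRT/P = 8.490 × 62.36 × 265.49 / 1340 = 104.9 L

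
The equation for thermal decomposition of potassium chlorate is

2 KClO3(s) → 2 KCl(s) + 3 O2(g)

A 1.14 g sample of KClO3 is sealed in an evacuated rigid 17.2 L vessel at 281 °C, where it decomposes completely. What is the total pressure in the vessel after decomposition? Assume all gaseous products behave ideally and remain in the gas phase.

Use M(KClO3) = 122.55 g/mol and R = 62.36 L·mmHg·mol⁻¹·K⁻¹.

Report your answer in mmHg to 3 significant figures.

n(KClO3) = 1.14 / 122.55 = 0.009302 mol
n(gas produced) = (3/2) × 0.009302 = 0.01395 mol
P = nRT/V = 0.01395 × 62.36 × 554.15 / 17.2 = 28.03 mmHg

28.0 mmHg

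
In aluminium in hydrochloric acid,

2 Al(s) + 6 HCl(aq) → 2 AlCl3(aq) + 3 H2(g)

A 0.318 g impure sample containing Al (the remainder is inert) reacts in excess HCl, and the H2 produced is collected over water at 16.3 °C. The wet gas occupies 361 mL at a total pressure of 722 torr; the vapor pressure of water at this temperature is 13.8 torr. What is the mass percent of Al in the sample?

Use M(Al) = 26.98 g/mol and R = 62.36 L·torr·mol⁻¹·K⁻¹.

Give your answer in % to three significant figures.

P(H2) = 722 − 13.8 = 708.2 torr
n(H2) = PV/RT = (708.2 × 0.3610) / (62.36 × 289.45) = 0.01416 mol
n(Al) = (2/3) × 0.01416 = 0.009440 mol
m(Al) = 0.009440 × 26.98 = 0.2547 g
%Al = 0.2547 / 0.318 × 100 = 80.09%

80.1 %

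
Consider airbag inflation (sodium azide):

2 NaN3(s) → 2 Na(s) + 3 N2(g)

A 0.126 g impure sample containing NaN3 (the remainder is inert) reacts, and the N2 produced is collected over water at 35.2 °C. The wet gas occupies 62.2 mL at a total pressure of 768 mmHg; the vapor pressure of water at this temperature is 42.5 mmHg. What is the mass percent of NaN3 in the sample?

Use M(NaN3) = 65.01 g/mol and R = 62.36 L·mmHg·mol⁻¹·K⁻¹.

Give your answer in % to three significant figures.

80.7 %

P(N2) = 768 − 42.5 = 725.5 mmHg
n(N2) = PV/RT = (725.5 × 0.06220) / (62.36 × 308.35) = 0.002347 mol
n(NaN3) = (2/3) × 0.002347 = 0.001565 mol
m(NaN3) = 0.001565 × 65.01 = 0.1017 g
%NaN3 = 0.1017 / 0.126 × 100 = 80.71%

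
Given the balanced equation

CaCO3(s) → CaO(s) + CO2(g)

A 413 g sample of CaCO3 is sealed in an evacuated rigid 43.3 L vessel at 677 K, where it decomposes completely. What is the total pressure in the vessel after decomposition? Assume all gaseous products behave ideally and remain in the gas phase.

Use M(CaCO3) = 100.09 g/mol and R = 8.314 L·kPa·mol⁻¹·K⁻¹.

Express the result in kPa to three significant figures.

536 kPa

n(CaCO3) = 413 / 100.09 = 4.126 mol
n(gas produced) = (1/1) × 4.126 = 4.126 mol
P = nRT/V = 4.126 × 8.314 × 677 / 43.3 = 536.3 kPa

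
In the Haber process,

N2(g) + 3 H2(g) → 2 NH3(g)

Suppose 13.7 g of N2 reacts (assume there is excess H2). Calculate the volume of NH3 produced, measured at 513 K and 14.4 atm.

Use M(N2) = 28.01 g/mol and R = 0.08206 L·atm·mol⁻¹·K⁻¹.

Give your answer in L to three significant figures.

2.86 L

n(N2) = 13.70 / 28.01 = 0.4891 mol
n(NH3) = (2/1) × 0.4891 = 0.9782 mol
V = nRT/P = 0.9782 × 0.08206 × 513 / 14.4 = 2.860 L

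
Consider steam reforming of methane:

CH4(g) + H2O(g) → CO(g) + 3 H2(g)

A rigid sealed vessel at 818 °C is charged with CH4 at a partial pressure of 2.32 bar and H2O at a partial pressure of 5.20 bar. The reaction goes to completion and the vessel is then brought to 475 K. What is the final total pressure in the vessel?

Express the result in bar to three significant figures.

Because the vessel is rigid and T is held at 818 °C, work the stoichiometry in partial pressures (P_i = n_iRT/V).
P(H2O) required for 2.32 bar of CH4 = (1/1) × 2.32 = 2.320 bar; available 5.20 bar, so CH4 is limiting.
P(H2O) remaining = 5.20 − (1/1) × 2.32 = 2.880 bar
P(gaseous products) = (1+3)/1 × 2.32 = 9.280 bar
P_total at 818 °C = 2.880 + 9.280 = 12.16 bar
Scaling to 475 K: P = 12.16 × 475/1091.15 = 5.293 bar

5.29 bar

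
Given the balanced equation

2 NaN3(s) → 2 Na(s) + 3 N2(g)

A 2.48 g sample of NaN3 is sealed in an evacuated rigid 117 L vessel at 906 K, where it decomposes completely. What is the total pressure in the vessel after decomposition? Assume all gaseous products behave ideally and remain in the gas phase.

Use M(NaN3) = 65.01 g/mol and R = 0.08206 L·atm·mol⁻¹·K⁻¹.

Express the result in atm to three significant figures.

n(NaN3) = 2.48 / 65.01 = 0.03815 mol
n(gas produced) = (3/2) × 0.03815 = 0.05723 mol
P = nRT/V = 0.05723 × 0.08206 × 906 / 117 = 0.03637 atm

0.0364 atm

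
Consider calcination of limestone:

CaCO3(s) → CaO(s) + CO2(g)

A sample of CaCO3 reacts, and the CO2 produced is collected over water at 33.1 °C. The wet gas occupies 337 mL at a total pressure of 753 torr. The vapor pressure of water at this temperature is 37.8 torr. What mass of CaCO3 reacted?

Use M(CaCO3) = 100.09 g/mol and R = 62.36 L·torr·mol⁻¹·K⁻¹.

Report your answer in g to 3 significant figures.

P(CO2) = 753 − 37.8 = 715.2 torr
n(CO2) = PV/RT = (715.2 × 0.3370) / (62.36 × 306.25) = 0.01262 mol
n(CaCO3) = (1/1) × 0.01262 = 0.01262 mol
m(CaCO3) = 0.01262 × 100.09 = 1.263 g

1.26 g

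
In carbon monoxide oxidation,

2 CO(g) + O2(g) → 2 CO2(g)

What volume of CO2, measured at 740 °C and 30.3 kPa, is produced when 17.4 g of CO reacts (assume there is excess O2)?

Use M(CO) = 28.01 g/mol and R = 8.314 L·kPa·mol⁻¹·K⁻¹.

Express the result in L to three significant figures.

n(CO) = 17.40 / 28.01 = 0.6212 mol
n(CO2) = (2/2) × 0.6212 = 0.6212 mol
V = nRT/P = 0.6212 × 8.314 × 1013.15 / 30.3 = 172.7 L

173 L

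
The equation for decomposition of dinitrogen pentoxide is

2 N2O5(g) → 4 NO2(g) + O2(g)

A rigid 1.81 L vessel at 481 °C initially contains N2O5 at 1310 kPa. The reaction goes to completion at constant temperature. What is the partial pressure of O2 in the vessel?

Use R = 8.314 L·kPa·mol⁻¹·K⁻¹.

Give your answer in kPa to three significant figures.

n(N2O5)₀ = PV/RT = (1310 × 1.81) / (8.314 × 754.15) = 0.3782 mol
n(O2) = (1/2) × 0.3782 = 0.1891 mol
P(O2) = nRT/V = 0.1891 × 8.314 × 754.15 / 1.81 = 655.1 kPa

655 kPa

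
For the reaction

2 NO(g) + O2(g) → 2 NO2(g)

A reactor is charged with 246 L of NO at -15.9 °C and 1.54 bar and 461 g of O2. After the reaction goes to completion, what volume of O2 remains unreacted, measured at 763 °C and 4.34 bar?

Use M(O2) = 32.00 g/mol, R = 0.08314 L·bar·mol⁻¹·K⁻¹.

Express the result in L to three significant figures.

n(NO) = PV/RT = (1.54 × 246) / (0.08314 × 257.25) = 17.71 mol
n(O2) = 461 / 32.00 = 14.41 mol
For 17.71 mol NO, stoichiometry requires (1/2) × 17.71 = 8.855 mol O2; 14.41 mol is available, so NO is limiting.
n(O2) consumed = (1/2) × 17.71 = 8.855 mol; remaining = 14.41 − 8.855 = 5.555 mol
V(O2) = nRT/P = 5.555 × 0.08314 × 1036.15 / 4.34 = 110.3 L

110 L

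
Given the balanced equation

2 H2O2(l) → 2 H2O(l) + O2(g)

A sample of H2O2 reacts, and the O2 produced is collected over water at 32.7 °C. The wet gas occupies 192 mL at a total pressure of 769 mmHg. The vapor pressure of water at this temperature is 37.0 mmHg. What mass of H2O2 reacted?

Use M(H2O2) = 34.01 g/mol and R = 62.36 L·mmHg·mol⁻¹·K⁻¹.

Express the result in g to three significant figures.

0.501 g

P(O2) = 769 − 37.0 = 732.0 mmHg
n(O2) = PV/RT = (732.0 × 0.1920) / (62.36 × 305.85) = 0.007369 mol
n(H2O2) = (2/1) × 0.007369 = 0.01474 mol
m(H2O2) = 0.01474 × 34.01 = 0.5013 g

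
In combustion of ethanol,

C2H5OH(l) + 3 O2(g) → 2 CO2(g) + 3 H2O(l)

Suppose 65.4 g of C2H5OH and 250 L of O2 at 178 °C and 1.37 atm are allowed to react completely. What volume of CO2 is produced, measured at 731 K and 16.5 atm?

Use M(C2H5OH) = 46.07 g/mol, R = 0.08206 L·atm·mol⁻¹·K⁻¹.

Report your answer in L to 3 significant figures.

10.3 L

n(C2H5OH) = 65.4 / 46.07 = 1.420 mol
n(O2) = PV/RT = (1.37 × 250) / (0.08206 × 451.15) = 9.251 mol
For 1.420 mol C2H5OH, stoichiometry requires (3/1) × 1.420 = 4.260 mol O2; 9.251 mol is available, so C2H5OH is limiting.
n(CO2) = (2/1) × 1.420 = 2.840 mol
V(CO2) = nRT/P = 2.840 × 0.08206 × 731 / 16.5 = 10.32 L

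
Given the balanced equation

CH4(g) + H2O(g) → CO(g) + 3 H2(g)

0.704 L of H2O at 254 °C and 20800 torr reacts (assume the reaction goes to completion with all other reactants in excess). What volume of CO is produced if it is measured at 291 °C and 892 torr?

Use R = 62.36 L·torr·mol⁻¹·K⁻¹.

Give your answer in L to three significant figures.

17.6 L

n(H2O) = PV/RT = (20800 × 0.704) / (62.36 × 527.15) = 0.4454 mol
n(CO) = (1/1) × 0.4454 = 0.4454 mol
V = nRT/P = 0.4454 × 62.36 × 564.15 / 892 = 17.57 L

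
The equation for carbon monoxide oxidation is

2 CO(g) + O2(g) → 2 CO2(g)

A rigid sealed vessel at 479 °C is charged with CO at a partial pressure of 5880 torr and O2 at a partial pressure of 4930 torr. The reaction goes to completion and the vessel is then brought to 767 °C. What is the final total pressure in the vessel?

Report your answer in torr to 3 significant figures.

At constant V, partial pressures at 479 °C are proportional to moles, so apply stoichiometry directly to pressures.
P(O2) required for 5880 torr of CO = (1/2) × 5880 = 2940 torr; available 4930 torr, so CO is limiting.
P(O2) remaining = 4930 − (1/2) × 5880 = 1990 torr
P(gaseous products) = (2)/2 × 5880 = 5880 torr
P_total at 479 °C = 1990 + 5880 = 7870 torr
Scaling to 767 °C: P = 7870 × 1040.15/752.15 = 10880 torr

10900 torr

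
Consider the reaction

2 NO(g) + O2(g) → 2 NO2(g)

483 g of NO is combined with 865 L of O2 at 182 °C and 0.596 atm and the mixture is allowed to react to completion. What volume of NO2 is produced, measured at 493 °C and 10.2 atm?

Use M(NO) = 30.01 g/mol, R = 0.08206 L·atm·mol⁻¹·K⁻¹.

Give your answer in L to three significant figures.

n(NO) = 483 / 30.01 = 16.09 mol
n(O2) = PV/RT = (0.596 × 865) / (0.08206 × 455.15) = 13.80 mol
For 16.09 mol NO, stoichiometry requires (1/2) × 16.09 = 8.045 mol O2; 13.80 mol is available, so NO is limiting.
n(NO2) = (2/2) × 16.09 = 16.09 mol
V(NO2) = nRT/P = 16.09 × 0.08206 × 766.15 / 10.2 = 99.17 L

99.2 L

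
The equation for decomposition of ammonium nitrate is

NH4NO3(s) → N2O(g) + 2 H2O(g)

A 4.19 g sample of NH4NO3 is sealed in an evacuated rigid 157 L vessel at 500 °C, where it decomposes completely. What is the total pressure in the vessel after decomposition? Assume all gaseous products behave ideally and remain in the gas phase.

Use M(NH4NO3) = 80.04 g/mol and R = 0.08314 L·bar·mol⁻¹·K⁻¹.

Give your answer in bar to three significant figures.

0.0643 bar

n(NH4NO3) = 4.19 / 80.04 = 0.05235 mol
n(gas produced) = (3/1) × 0.05235 = 0.1570 mol
P = nRT/V = 0.1570 × 0.08314 × 773.15 / 157 = 0.06428 bar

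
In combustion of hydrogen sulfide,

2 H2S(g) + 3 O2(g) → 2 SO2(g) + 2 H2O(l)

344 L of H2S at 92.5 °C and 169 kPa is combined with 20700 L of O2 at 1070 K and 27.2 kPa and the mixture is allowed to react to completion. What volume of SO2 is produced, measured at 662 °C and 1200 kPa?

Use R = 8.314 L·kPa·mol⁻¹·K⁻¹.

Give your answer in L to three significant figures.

124 L

n(H2S) = PV/RT = (169 × 344) / (8.314 × 365.65) = 19.12 mol
n(O2) = PV/RT = (27.2 × 20700) / (8.314 × 1070) = 63.29 mol
For 19.12 mol H2S, stoichiometry requires (3/2) × 19.12 = 28.68 mol O2; 63.29 mol is available, so H2S is limiting.
n(SO2) = (2/2) × 19.12 = 19.12 mol
V(SO2) = nRT/P = 19.12 × 8.314 × 935.15 / 1200 = 123.9 L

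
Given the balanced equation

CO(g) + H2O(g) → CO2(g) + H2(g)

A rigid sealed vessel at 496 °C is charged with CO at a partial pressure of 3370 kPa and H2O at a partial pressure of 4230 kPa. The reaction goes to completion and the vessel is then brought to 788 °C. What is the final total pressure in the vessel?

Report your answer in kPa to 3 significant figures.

10500 kPa

Because the vessel is rigid and T is held at 496 °C, work the stoichiometry in partial pressures (P_i = n_iRT/V).
P(H2O) required for 3370 kPa of CO = (1/1) × 3370 = 3370 kPa; available 4230 kPa, so CO is limiting.
P(H2O) remaining = 4230 − (1/1) × 3370 = 860.0 kPa
P(gaseous products) = (1+1)/1 × 3370 = 6740 kPa
P_total at 496 °C = 860.0 + 6740 = 7600 kPa
Scaling to 788 °C: P = 7600 × 1061.15/769.15 = 10490 kPa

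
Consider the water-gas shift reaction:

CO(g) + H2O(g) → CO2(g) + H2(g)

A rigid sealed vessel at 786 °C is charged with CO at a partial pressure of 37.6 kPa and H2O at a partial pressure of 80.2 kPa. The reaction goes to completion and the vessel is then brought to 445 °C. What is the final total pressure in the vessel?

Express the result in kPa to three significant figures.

Because the vessel is rigid and T is held at 786 °C, work the stoichiometry in partial pressures (P_i = n_iRT/V).
P(H2O) required for 37.6 kPa of CO = (1/1) × 37.6 = 37.60 kPa; available 80.2 kPa, so CO is limiting.
P(H2O) remaining = 80.2 − (1/1) × 37.6 = 42.60 kPa
P(gaseous products) = (1+1)/1 × 37.6 = 75.20 kPa
P_total at 786 °C = 42.60 + 75.20 = 117.8 kPa
Scaling to 445 °C: P = 117.8 × 718.15/1059.15 = 79.87 kPa

79.9 kPa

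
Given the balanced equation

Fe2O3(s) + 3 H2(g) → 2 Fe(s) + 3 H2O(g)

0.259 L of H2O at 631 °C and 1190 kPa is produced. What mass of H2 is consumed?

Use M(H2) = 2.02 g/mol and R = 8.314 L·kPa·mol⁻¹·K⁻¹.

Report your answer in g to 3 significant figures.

0.0828 g

n(H2O) = PV/RT = (1190 × 0.259) / (8.314 × 904.15) = 0.04100 mol
n(H2) = (3/3) × 0.04100 = 0.04100 mol
m(H2) = 0.04100 × 2.02 = 0.08282 g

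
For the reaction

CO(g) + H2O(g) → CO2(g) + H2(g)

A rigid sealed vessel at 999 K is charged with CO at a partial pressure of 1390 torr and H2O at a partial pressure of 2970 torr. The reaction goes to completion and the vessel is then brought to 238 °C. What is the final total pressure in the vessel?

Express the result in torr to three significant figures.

Because the vessel is rigid and T is held at 999 K, work the stoichiometry in partial pressures (P_i = n_iRT/V).
P(H2O) required for 1390 torr of CO = (1/1) × 1390 = 1390 torr; available 2970 torr, so CO is limiting.
P(H2O) remaining = 2970 − (1/1) × 1390 = 1580 torr
P(gaseous products) = (1+1)/1 × 1390 = 2780 torr
P_total at 999 K = 1580 + 2780 = 4360 torr
Scaling to 238 °C: P = 4360 × 511.15/999 = 2231 torr

2230 torr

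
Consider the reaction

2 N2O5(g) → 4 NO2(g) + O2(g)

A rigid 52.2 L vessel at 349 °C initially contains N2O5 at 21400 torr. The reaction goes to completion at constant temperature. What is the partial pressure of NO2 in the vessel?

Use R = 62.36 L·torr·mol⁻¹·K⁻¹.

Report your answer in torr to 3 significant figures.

42800 torr

n(N2O5)₀ = PV/RT = (21400 × 52.2) / (62.36 × 622.15) = 28.79 mol
n(NO2) = (4/2) × 28.79 = 57.58 mol
P(NO2) = nRT/V = 57.58 × 62.36 × 622.15 / 52.2 = 42800 torr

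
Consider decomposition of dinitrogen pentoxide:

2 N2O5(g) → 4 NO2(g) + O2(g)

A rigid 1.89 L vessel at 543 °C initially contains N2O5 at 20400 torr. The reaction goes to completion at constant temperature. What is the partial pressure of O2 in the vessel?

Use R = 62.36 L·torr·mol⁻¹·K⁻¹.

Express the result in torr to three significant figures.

n(N2O5)₀ = PV/RT = (20400 × 1.89) / (62.36 × 816.15) = 0.7576 mol
n(O2) = (1/2) × 0.7576 = 0.3788 mol
P(O2) = nRT/V = 0.3788 × 62.36 × 816.15 / 1.89 = 10200 torr

10200 torr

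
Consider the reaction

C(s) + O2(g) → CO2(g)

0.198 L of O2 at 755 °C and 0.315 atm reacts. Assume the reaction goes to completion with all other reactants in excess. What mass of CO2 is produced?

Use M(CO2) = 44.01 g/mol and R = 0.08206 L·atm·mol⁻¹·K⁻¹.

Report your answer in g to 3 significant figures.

0.0325 g

n(O2) = PV/RT = (0.315 × 0.198) / (0.08206 × 1028.15) = 0.0007392 mol
n(CO2) = (1/1) × 0.0007392 = 0.0007392 mol
m(CO2) = 0.0007392 × 44.01 = 0.03253 g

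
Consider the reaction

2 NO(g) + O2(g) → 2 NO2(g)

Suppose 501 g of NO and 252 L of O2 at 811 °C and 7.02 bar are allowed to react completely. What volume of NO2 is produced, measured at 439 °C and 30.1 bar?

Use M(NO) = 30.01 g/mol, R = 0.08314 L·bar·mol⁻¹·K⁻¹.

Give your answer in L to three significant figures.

n(NO) = 501 / 30.01 = 16.69 mol
n(O2) = PV/RT = (7.02 × 252) / (0.08314 × 1084.15) = 19.63 mol
For 16.69 mol NO, stoichiometry requires (1/2) × 16.69 = 8.345 mol O2; 19.63 mol is available, so NO is limiting.
n(NO2) = (2/2) × 16.69 = 16.69 mol
V(NO2) = nRT/P = 16.69 × 0.08314 × 712.15 / 30.1 = 32.83 L

32.8 L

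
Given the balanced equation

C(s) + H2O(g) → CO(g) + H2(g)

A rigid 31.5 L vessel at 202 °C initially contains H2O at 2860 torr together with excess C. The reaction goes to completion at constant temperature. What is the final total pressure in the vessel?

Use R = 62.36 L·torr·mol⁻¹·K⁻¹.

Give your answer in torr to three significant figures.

5720 torr

At constant T and V, P ∝ n(gas): 1 mol gas → 2 mol gas.
P_final = (2/1) × 2860 = 5720 torr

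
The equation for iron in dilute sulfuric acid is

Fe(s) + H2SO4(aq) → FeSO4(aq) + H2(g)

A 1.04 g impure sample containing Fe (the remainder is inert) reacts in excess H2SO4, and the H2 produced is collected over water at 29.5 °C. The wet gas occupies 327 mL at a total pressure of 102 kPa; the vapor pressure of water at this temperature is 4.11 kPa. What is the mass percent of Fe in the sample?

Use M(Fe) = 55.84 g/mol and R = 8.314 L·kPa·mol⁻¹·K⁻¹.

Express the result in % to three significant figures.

P(H2) = 102 − 4.11 = 97.89 kPa
n(H2) = PV/RT = (97.89 × 0.3270) / (8.314 × 302.65) = 0.01272 mol
n(Fe) = (1/1) × 0.01272 = 0.01272 mol
m(Fe) = 0.01272 × 55.84 = 0.7103 g
%Fe = 0.7103 / 1.04 × 100 = 68.30%

68.3 %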